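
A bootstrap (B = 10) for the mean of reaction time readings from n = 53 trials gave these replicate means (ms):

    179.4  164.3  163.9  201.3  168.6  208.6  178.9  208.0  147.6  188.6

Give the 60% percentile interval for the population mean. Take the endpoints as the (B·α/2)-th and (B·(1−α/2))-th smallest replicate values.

Sorted replicates: 147.6, 163.9, 164.3, 168.6, 178.9, 179.4, 188.6, 201.3, 208.0, 208.6
α = 0.40; lower rank = 10 × 0.200 = 2; upper rank = 10 × 0.800 = 8.
The 2nd smallest replicate is 163.9; the 8th is 201.3.

(163.9, 201.3)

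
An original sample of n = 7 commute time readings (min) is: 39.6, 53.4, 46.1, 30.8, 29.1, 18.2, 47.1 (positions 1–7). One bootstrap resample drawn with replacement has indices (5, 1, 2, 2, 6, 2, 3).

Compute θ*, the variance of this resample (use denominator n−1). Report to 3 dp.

θ* = 190.868

Resample values: 29.1, 39.6, 53.4, 53.4, 18.2, 53.4, 46.1.
Mean = 41.8857; sum of squared deviations = 1145.2086
s² = 1145.2086 / 6 = 190.8681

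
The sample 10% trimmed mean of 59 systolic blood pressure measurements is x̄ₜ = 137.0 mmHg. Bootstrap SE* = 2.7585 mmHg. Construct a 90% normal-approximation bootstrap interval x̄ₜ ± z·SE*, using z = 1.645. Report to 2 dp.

(132.46, 141.54)

Margin = 1.645 × 2.7585 = 4.538
Interval: 137.0 ± 4.538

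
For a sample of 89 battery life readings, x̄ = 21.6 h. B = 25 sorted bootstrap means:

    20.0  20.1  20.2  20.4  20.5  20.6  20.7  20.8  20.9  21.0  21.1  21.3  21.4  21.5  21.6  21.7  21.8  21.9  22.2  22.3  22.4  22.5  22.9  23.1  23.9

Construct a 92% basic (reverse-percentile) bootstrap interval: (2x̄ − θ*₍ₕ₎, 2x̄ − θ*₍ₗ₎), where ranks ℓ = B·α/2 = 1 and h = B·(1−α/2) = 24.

(20.1, 23.2)

Percentile endpoints at ranks 1 and 24: θ*₍1₎ = 20.0, θ*₍24₎ = 23.1.
Basic interval reflects these around x̄:
  lower = 2 × 21.6 − 23.1 = 20.1
  upper = 2 × 21.6 − 20.0 = 23.2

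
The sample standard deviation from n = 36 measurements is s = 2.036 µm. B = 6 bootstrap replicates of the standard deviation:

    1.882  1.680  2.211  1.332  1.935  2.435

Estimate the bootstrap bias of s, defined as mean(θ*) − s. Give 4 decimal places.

bias = −0.1235

mean(θ*) = (1.882 + 1.680 + 2.211 + 1.332 + 1.935 + 2.435) / 6 = 1.91250
bias = 1.91250 − 2.036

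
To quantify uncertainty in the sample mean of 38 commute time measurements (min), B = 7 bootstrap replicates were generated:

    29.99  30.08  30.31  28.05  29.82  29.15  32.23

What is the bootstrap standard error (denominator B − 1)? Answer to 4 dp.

SE* = 1.2658

Bootstrap SE is the standard deviation of the 7 replicate means.
Mean of replicates: (29.99 + 30.08 + 30.31 + 28.05 + 29.82 + 29.15 + 32.23) / 7 = 209.63000 / 7 = 29.94714
Sum of squared deviations: (+0.04286)² + (+0.13286)² + (+0.36286)² + (−1.89714)² + (−0.12714)² + (−0.79714)² + (+2.28286)² = 9.61334
Variance = 9.61334 / 6 = 1.60222
SE* = √1.60222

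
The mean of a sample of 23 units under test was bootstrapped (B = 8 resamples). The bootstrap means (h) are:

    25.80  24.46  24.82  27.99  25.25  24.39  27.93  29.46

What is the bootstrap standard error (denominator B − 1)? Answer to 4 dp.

SE* = 1.9296

Bootstrap SE is the standard deviation of the 8 replicate means.
Mean of replicates: (25.80 + 24.46 + 24.82 + 27.99 + 25.25 + 24.39 + 27.93 + 29.46) / 8 = 210.10000 / 8 = 26.26250
Sum of squared deviations: (−0.46250)² + (−1.80250)² + (−1.44250)² + (+1.72750)² + (−1.01250)² + (−1.87250)² + (+1.66750)² + (+3.19750)² = 26.06395
Variance = 26.06395 / 7 = 3.72342
SE* = √3.72342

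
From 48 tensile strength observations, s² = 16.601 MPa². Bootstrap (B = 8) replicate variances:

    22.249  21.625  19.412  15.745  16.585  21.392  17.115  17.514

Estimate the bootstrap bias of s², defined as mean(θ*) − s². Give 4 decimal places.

bias = +2.3536

mean(θ*) = (22.249 + 21.625 + 19.412 + 15.745 + 16.585 + 21.392 + 17.115 + 17.514) / 8 = 18.95463
bias = 18.95463 − 16.601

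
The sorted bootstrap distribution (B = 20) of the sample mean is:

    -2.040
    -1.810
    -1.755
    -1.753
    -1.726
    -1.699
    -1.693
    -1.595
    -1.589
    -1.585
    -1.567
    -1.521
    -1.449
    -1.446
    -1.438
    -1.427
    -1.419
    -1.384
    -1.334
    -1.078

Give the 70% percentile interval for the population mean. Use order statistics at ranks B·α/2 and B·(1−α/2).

(-1.755, -1.419)

α = 0.30; lower rank = 20 × 0.150 = 3; upper rank = 20 × 0.850 = 17.
The 3rd smallest replicate is -1.755; the 17th is -1.419.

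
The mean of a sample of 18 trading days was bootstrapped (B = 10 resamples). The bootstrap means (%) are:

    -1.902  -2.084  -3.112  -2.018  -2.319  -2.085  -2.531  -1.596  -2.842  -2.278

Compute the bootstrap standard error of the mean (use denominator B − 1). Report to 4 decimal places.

SE* = 0.4507

Bootstrap SE is the standard deviation of the 10 replicate means.
Mean of replicates: ((-1.902) + (-2.084) + (-3.112) + (-2.018) + (-2.319) + (-2.085) + (-2.531) + (-1.596) + (-2.842) + (-2.278)) / 10 = -22.76700 / 10 = -2.27670
Sum of squared deviations: (+0.37470)² + (+0.19270)² + (−0.83530)² + (+0.25870)² + (−0.04230)² + (+0.19170)² + (−0.25430)² + (+0.68070)² + (−0.56530)² + (−0.00130)² = 1.82831
Variance = 1.82831 / 9 = 0.20315
SE* = √0.20315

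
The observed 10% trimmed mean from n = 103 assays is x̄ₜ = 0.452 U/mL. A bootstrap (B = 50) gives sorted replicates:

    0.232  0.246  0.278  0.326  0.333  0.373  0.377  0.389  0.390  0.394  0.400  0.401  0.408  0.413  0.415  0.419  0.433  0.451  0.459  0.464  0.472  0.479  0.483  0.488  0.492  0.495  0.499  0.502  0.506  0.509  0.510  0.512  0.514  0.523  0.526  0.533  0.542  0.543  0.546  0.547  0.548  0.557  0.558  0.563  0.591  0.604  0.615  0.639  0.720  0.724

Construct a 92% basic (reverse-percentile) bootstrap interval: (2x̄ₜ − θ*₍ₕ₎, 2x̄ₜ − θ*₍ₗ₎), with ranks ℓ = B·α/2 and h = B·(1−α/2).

(0.265, 0.658)

Percentile endpoints at ranks 2 and 48: θ*₍2₎ = 0.246, θ*₍48₎ = 0.639.
Basic interval reflects these around x̄ₜ:
  lower = 2 × 0.452 − 0.639 = 0.265
  upper = 2 × 0.452 − 0.246 = 0.658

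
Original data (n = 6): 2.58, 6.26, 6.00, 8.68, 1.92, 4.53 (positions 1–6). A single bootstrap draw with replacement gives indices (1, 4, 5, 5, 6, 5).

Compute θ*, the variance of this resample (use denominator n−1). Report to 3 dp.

Resample values: 2.58, 8.68, 1.92, 1.92, 4.53, 1.92.
Mean = 3.5917; sum of squared deviations = 36.1785
s² = 36.1785 / 5 = 7.2357

θ* = 7.236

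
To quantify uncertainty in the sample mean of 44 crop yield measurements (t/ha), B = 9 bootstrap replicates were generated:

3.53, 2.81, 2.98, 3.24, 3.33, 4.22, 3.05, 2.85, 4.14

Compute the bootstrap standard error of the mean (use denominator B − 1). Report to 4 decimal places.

SE* = 0.5237

Bootstrap SE is the standard deviation of the 9 replicate means.
Mean of replicates: (3.53 + 2.81 + 2.98 + 3.24 + 3.33 + 4.22 + 3.05 + 2.85 + 4.14) / 9 = 30.15000 / 9 = 3.35000
Sum of squared deviations: (+0.18000)² + (−0.54000)² + (−0.37000)² + (−0.11000)² + (−0.02000)² + (+0.87000)² + (−0.30000)² + (−0.50000)² + (+0.79000)² = 2.19440
Variance = 2.19440 / 8 = 0.27430
SE* = √0.27430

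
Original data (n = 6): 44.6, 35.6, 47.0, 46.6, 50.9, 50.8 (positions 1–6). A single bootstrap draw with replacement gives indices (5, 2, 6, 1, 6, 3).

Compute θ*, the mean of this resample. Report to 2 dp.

Resample values: 50.9, 35.6, 50.8, 44.6, 50.8, 47.0.
Mean = (50.9 + 35.6 + 50.8 + 44.6 + 50.8 + 47.0) / 6 = 279.70 / 6 = 46.62

θ* = 46.62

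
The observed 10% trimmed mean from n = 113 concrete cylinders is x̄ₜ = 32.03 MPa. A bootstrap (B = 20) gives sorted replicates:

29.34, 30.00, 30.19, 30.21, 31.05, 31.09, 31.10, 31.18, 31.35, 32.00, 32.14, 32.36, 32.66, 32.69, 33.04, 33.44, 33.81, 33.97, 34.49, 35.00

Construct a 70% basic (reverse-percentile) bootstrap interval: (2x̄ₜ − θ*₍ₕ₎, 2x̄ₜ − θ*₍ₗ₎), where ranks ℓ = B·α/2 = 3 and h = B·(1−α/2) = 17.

Percentile endpoints at ranks 3 and 17: θ*₍3₎ = 30.19, θ*₍17₎ = 33.81.
Basic interval reflects these around x̄ₜ:
  lower = 2 × 32.03 − 33.81 = 30.25
  upper = 2 × 32.03 − 30.19 = 33.87

(30.25, 33.87)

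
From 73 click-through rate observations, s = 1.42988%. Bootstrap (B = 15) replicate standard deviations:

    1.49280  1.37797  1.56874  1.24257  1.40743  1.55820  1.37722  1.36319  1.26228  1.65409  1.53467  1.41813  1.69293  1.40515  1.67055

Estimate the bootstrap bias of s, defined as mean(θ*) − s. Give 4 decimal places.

mean(θ*) = (1.49280 + 1.37797 + 1.56874 + 1.24257 + 1.40743 + 1.55820 + 1.37722 + 1.36319 + 1.26228 + 1.65409 + 1.53467 + 1.41813 + 1.69293 + 1.40515 + 1.67055) / 15 = 1.46839
bias = 1.46839 − 1.42988

bias = +0.0385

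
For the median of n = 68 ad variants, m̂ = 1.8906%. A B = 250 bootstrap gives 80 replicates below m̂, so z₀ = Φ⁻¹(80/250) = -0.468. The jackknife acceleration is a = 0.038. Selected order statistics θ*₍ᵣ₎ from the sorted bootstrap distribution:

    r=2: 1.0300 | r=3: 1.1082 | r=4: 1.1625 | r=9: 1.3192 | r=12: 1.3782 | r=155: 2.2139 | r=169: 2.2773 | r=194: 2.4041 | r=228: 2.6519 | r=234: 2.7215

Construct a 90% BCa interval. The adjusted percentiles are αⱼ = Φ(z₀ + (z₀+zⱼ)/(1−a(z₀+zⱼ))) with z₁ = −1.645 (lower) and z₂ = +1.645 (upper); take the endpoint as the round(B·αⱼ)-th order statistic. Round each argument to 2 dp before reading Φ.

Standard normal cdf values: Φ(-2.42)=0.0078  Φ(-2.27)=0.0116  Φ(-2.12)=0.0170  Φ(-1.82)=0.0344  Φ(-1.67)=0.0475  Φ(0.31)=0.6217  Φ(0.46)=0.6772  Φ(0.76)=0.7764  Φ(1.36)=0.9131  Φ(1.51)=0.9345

(1.0300, 2.4041)

Lower: z₀ + z₁ = -0.468 + (-1.645) = -2.113; 1 − a(z₀+z₁) = 1 − (0.038)(-2.113) = 1.0803; argument = -0.468 + (-2.113)/1.0803 = -2.4239 → -2.42.
α₁ = Φ(-2.42) = 0.0078; rank = round(250 × 0.0078) = 2; θ*₍2₎ = 1.0300.
Upper: z₀ + z₂ = 1.177; 1 − a(z₀+z₂) = 0.9553; argument = 0.7641 → 0.76; α₂ = 0.7764; rank = 194; θ*₍194₎ = 2.4041.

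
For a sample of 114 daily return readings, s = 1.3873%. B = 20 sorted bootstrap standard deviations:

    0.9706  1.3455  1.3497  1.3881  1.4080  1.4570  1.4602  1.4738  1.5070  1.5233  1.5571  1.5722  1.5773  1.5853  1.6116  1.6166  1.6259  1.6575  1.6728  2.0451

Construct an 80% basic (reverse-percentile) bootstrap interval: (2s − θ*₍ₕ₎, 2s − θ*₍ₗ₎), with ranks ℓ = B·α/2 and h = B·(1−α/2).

(1.1171, 1.4291)

Percentile endpoints at ranks 2 and 18: θ*₍2₎ = 1.3455, θ*₍18₎ = 1.6575.
Basic interval reflects these around s:
  lower = 2 × 1.3873 − 1.6575 = 1.1171
  upper = 2 × 1.3873 − 1.3455 = 1.4291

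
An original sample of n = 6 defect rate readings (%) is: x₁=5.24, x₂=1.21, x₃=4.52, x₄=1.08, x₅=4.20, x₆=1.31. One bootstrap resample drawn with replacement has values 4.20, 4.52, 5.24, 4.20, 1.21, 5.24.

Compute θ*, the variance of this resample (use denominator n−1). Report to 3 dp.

θ* = 2.230

Mean = 4.1017; sum of squared deviations = 11.1477
s² = 11.1477 / 5 = 2.2295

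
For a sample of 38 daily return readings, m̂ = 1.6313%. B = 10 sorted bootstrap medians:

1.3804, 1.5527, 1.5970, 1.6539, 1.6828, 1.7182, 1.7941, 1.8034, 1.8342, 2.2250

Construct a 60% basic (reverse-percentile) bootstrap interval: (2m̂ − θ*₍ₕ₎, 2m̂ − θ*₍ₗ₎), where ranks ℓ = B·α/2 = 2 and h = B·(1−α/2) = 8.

(1.4592, 1.7099)

Percentile endpoints at ranks 2 and 8: θ*₍2₎ = 1.5527, θ*₍8₎ = 1.8034.
Basic interval reflects these around m̂:
  lower = 2 × 1.6313 − 1.8034 = 1.4592
  upper = 2 × 1.6313 − 1.5527 = 1.7099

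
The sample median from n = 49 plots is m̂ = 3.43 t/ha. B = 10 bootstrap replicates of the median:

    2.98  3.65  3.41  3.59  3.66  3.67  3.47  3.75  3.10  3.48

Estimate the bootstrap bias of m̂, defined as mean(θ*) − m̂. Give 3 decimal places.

mean(θ*) = (2.98 + 3.65 + 3.41 + 3.59 + 3.66 + 3.67 + 3.47 + 3.75 + 3.10 + 3.48) / 10 = 3.4760
bias = 3.4760 − 3.43

bias = +0.046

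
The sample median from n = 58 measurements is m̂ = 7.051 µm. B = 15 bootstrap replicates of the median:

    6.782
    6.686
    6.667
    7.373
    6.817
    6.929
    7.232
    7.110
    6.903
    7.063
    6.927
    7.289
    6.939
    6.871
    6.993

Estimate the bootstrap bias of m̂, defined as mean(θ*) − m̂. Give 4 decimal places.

bias = −0.0789

mean(θ*) = (6.782 + 6.686 + 6.667 + 7.373 + 6.817 + 6.929 + 7.232 + 7.110 + 6.903 + 7.063 + 6.927 + 7.289 + 6.939 + 6.871 + 6.993) / 15 = 6.97207
bias = 6.97207 − 7.051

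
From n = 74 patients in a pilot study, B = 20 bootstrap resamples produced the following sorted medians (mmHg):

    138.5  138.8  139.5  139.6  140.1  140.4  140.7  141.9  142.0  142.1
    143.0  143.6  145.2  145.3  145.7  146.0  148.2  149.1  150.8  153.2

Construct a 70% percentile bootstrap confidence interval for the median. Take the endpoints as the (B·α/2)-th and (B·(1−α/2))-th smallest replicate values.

(139.5, 148.2)

α = 0.30; lower rank = 20 × 0.150 = 3; upper rank = 20 × 0.850 = 17.
The 3rd smallest replicate is 139.5; the 17th is 148.2.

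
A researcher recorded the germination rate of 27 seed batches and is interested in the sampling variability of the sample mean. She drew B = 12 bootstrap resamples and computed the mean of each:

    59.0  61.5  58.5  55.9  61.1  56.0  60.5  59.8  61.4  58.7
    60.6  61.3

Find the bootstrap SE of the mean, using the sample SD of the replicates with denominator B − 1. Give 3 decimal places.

Bootstrap SE is the standard deviation of the 12 replicate means.
Mean of replicates: (59.0 + 61.5 + 58.5 + 55.9 + 61.1 + 56.0 + 60.5 + 59.8 + 61.4 + 58.7 + 60.6 + 61.3) / 12 = 714.3000 / 12 = 59.5250
Sum of squared deviations: (−0.5250)² + (+1.9750)² + (−1.0250)² + (−3.6250)² + (+1.5750)² + (−3.5250)² + (+0.9750)² + (+0.2750)² + (+1.8750)² + (−0.8250)² + (+1.0750)² + (+1.7750)² = 42.8025
Variance = 42.8025 / 11 = 3.8911
SE* = √3.8911

SE* = 1.973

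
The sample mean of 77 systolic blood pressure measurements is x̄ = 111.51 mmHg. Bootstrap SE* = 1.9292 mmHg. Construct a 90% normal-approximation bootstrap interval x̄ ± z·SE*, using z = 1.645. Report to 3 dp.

(108.336, 114.684)

Margin = 1.645 × 1.9292 = 3.1735
Interval: 111.51 ± 3.1735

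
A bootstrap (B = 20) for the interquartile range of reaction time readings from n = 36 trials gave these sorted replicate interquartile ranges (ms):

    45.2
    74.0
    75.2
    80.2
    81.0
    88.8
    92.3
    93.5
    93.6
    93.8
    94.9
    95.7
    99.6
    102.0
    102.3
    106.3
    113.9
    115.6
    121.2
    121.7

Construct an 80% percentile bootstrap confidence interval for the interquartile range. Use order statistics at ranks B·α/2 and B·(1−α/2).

α = 0.20; lower rank = 20 × 0.100 = 2; upper rank = 20 × 0.900 = 18.
The 2nd smallest replicate is 74.0; the 18th is 115.6.

(74.0, 115.6)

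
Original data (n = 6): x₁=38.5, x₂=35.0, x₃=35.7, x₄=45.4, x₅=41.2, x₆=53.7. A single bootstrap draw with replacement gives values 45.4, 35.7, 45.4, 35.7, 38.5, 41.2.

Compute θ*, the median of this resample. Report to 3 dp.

θ* = 39.850

Sorted: 35.7, 35.7, 38.5, 41.2, 45.4, 45.4
Median = average of the two middle values = 39.850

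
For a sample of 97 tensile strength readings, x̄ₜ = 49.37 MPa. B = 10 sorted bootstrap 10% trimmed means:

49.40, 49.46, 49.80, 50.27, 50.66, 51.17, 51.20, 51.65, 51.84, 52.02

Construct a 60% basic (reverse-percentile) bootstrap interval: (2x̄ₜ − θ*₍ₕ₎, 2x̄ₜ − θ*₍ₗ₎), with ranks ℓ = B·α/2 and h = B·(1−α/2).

(47.09, 49.28)

Percentile endpoints at ranks 2 and 8: θ*₍2₎ = 49.46, θ*₍8₎ = 51.65.
Basic interval reflects these around x̄ₜ:
  lower = 2 × 49.37 − 51.65 = 47.09
  upper = 2 × 49.37 − 49.46 = 49.28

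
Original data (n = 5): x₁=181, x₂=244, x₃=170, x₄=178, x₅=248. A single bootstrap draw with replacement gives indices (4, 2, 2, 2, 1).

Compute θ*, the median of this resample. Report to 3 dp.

Resample values: 178, 244, 244, 244, 181.
Sorted: 178, 181, 244, 244, 244
Median = middle value = 244.000

θ* = 244.000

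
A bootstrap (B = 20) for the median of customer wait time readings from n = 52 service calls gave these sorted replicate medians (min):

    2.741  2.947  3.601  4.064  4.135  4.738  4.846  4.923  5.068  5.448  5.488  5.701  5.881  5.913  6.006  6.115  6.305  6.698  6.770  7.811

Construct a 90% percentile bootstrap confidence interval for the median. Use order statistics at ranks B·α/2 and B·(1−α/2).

α = 0.10; lower rank = 20 × 0.050 = 1; upper rank = 20 × 0.950 = 19.
The 1st smallest replicate is 2.741; the 19th is 6.770.

(2.741, 6.770)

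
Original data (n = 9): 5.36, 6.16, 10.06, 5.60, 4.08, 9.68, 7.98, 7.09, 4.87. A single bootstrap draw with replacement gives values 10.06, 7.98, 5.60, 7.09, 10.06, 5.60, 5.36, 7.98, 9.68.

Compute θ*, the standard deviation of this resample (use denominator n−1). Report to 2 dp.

Mean = 7.7122; sum of squared deviations = 29.8828
s² = 29.8828 / 8 = 3.7353
s = √3.7353 = 1.93

θ* = 1.93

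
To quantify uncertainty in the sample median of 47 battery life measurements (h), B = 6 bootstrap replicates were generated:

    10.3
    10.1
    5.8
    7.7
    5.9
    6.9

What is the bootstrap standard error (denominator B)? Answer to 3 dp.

Bootstrap SE is the standard deviation of the 6 replicate medians.
Mean of replicates: (10.3 + 10.1 + 5.8 + 7.7 + 5.9 + 6.9) / 6 = 46.7000 / 6 = 7.7833
Sum of squared deviations: (+2.5167)² + (+2.3167)² + (−1.9833)² + (−0.0833)² + (−1.8833)² + (−0.8833)² = 19.9683
Variance = 19.9683 / 6 = 3.3281
SE* = √3.3281

SE* = 1.824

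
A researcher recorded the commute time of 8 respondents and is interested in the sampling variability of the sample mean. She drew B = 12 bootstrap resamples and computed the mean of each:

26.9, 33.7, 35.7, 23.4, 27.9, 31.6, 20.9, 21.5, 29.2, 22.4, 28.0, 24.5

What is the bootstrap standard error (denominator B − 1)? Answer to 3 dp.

SE* = 4.824

Bootstrap SE is the standard deviation of the 12 replicate means.
Mean of replicates: (26.9 + 33.7 + 35.7 + 23.4 + 27.9 + 31.6 + 20.9 + 21.5 + 29.2 + 22.4 + 28.0 + 24.5) / 12 = 325.7000 / 12 = 27.1417
Sum of squared deviations: (−0.2417)² + (+6.5583)² + (+8.5583)² + (−3.7417)² + (+0.7583)² + (+4.4583)² + (−6.2417)² + (−5.6417)² + (+2.0583)² + (−4.7417)² + (+0.8583)² + (−2.6417)² = 255.9892
Variance = 255.9892 / 11 = 23.2717
SE* = √23.2717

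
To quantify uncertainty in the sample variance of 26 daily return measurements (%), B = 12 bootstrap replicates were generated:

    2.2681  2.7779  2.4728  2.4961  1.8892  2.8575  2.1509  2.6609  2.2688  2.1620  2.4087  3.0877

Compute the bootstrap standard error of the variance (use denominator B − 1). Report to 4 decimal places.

SE* = 0.3413

Bootstrap SE is the standard deviation of the 12 replicate variances.
Mean of replicates: (2.2681 + 2.7779 + 2.4728 + 2.4961 + 1.8892 + 2.8575 + 2.1509 + 2.6609 + 2.2688 + 2.1620 + 2.4087 + 3.0877) / 12 = 29.50060 / 12 = 2.45838
Sum of squared deviations: (−0.19028)² + (+0.31952)² + (+0.01442)² + (+0.03772)² + (−0.56918)² + (+0.39912)² + (−0.30748)² + (+0.20252)² + (−0.18958)² + (−0.29638)² + (−0.04968)² + (+0.62932)² = 1.28104
Variance = 1.28104 / 11 = 0.11646
SE* = √0.11646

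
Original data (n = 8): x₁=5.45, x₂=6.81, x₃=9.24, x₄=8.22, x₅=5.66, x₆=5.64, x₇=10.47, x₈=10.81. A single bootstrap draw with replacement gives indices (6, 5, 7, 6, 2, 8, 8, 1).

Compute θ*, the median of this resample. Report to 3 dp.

θ* = 6.235

Resample values: 5.64, 5.66, 10.47, 5.64, 6.81, 10.81, 10.81, 5.45.
Sorted: 5.45, 5.64, 5.64, 5.66, 6.81, 10.47, 10.81, 10.81
Median = average of the two middle values = 6.235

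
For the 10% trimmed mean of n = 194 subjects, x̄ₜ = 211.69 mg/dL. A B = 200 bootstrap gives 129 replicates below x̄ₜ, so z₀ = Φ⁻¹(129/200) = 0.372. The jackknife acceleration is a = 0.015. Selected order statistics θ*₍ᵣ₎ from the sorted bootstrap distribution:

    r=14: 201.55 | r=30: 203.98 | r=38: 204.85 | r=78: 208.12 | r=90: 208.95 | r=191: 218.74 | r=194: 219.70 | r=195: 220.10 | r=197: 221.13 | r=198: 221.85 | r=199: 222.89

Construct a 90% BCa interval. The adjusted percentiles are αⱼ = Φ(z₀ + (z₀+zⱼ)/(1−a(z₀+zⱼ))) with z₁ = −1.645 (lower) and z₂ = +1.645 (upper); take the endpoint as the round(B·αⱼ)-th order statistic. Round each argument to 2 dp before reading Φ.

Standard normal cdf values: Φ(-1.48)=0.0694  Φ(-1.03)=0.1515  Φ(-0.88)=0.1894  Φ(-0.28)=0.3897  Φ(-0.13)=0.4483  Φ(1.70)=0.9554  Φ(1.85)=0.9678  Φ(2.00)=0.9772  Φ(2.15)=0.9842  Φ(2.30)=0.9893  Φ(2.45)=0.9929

(204.85, 222.89)

Lower: z₀ + z₁ = 0.372 + (-1.645) = -1.273; 1 − a(z₀+z₁) = 1 − (0.015)(-1.273) = 1.0191; argument = 0.372 + (-1.273)/1.0191 = -0.8771 → -0.88.
α₁ = Φ(-0.88) = 0.1894; rank = round(200 × 0.1894) = 38; θ*₍38₎ = 204.85.
Upper: z₀ + z₂ = 2.017; 1 − a(z₀+z₂) = 0.9697; argument = 2.4519 → 2.45; α₂ = 0.9929; rank = 199; θ*₍199₎ = 222.89.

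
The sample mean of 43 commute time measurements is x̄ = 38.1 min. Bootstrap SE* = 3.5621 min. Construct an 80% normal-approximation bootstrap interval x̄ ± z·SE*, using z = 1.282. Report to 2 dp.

Margin = 1.282 × 3.5621 = 4.567
Interval: 38.1 ± 4.567

(33.53, 42.67)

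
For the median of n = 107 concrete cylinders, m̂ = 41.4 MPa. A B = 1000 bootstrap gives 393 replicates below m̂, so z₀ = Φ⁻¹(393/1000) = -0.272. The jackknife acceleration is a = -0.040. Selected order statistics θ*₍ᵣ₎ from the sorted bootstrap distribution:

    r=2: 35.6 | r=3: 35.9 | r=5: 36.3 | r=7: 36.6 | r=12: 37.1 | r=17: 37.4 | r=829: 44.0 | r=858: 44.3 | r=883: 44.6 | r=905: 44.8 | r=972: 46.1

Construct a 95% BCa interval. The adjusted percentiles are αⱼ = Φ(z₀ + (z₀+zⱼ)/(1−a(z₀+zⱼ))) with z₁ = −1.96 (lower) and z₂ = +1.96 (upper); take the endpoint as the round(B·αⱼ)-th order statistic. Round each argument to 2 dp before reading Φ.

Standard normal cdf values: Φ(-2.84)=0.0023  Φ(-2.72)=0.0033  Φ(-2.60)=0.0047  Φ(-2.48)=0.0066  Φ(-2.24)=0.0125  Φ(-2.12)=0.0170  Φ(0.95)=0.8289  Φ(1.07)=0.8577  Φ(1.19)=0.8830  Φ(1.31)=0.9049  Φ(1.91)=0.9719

Lower: z₀ + z₁ = -0.272 + (-1.960) = -2.232; 1 − a(z₀+z₁) = 1 − (-0.040)(-2.232) = 0.9107; argument = -0.272 + (-2.232)/0.9107 = -2.7228 → -2.72.
α₁ = Φ(-2.72) = 0.0033; rank = round(1000 × 0.0033) = 3; θ*₍3₎ = 35.9.
Upper: z₀ + z₂ = 1.688; 1 − a(z₀+z₂) = 1.0675; argument = 1.3092 → 1.31; α₂ = 0.9049; rank = 905; θ*₍905₎ = 44.8.

(35.9, 44.8)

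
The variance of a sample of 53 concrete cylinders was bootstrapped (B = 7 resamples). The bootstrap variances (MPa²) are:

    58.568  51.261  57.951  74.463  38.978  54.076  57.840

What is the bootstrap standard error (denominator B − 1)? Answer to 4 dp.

SE* = 10.5703

Bootstrap SE is the standard deviation of the 7 replicate variances.
Mean of replicates: (58.568 + 51.261 + 57.951 + 74.463 + 38.978 + 54.076 + 57.840) / 7 = 393.13700 / 7 = 56.16243
Sum of squared deviations: (+2.40557)² + (−4.90143)² + (+1.78857)² + (+18.30057)² + (−17.18443)² + (−2.08643)² + (+1.67757)² = 670.39269
Variance = 670.39269 / 6 = 111.73212
SE* = √111.73212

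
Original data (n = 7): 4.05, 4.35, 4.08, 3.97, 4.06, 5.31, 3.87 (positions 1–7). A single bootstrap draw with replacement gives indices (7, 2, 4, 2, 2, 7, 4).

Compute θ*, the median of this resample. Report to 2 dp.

θ* = 3.97

Resample values: 3.87, 4.35, 3.97, 4.35, 4.35, 3.87, 3.97.
Sorted: 3.87, 3.87, 3.97, 3.97, 4.35, 4.35, 4.35
Median = middle value = 3.97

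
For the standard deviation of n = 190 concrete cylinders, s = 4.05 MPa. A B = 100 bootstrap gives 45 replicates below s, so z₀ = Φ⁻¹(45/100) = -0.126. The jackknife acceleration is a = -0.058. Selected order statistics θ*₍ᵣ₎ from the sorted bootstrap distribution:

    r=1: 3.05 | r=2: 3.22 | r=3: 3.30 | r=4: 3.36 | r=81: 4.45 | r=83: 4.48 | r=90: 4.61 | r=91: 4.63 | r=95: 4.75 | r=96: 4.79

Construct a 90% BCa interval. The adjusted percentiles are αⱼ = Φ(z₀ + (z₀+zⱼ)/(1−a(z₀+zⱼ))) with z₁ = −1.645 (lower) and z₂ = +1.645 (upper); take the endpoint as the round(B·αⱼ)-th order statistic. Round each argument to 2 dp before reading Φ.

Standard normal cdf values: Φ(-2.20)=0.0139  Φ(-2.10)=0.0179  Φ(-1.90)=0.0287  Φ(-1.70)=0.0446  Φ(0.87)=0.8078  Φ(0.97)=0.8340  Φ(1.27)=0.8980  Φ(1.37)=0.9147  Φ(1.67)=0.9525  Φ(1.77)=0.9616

(3.22, 4.61)

Lower: z₀ + z₁ = -0.126 + (-1.645) = -1.771; 1 − a(z₀+z₁) = 1 − (-0.058)(-1.771) = 0.8973; argument = -0.126 + (-1.771)/0.8973 = -2.0997 → -2.10.
α₁ = Φ(-2.10) = 0.0179; rank = round(100 × 0.0179) = 2; θ*₍2₎ = 3.22.
Upper: z₀ + z₂ = 1.519; 1 − a(z₀+z₂) = 1.0881; argument = 1.2700 → 1.27; α₂ = 0.8980; rank = 90; θ*₍90₎ = 4.61.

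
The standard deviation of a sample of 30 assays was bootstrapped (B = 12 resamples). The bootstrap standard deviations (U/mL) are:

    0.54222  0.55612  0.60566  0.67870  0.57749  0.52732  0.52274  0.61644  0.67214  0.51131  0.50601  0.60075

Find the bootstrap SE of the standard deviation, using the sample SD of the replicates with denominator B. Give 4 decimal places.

Bootstrap SE is the standard deviation of the 12 replicate standard deviations.
Mean of replicates: (0.54222 + 0.55612 + 0.60566 + 0.67870 + 0.57749 + 0.52732 + 0.52274 + 0.61644 + 0.67214 + 0.51131 + 0.50601 + 0.60075) / 12 = 6.916900 / 12 = 0.576408
Sum of squared deviations: (−0.034188)² + (−0.020288)² + (+0.029252)² + (+0.102292)² + (+0.001082)² + (−0.049088)² + (−0.053668)² + (+0.040032)² + (+0.095732)² + (−0.065098)² + (−0.070398)² + (+0.024342)² = 0.038744
Variance = 0.038744 / 12 = 0.003229
SE* = √0.003229

SE* = 0.0568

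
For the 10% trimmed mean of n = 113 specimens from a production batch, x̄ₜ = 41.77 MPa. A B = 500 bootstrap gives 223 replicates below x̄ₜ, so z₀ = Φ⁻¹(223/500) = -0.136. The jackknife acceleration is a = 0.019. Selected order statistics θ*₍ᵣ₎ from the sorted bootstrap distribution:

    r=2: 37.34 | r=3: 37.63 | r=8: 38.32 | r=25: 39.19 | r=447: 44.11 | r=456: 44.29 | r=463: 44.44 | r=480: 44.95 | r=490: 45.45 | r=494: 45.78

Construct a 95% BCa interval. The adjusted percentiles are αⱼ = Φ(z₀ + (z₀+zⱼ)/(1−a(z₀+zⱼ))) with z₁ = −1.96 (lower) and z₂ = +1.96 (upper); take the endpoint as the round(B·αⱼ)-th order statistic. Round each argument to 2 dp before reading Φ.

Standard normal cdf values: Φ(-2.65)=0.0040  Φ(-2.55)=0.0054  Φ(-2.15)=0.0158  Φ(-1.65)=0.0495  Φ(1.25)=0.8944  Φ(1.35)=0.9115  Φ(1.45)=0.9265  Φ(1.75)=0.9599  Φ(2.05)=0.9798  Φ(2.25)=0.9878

(38.32, 44.95)

Lower: z₀ + z₁ = -0.136 + (-1.960) = -2.096; 1 − a(z₀+z₁) = 1 − (0.019)(-2.096) = 1.0398; argument = -0.136 + (-2.096)/1.0398 = -2.1517 → -2.15.
α₁ = Φ(-2.15) = 0.0158; rank = round(500 × 0.0158) = 8; θ*₍8₎ = 38.32.
Upper: z₀ + z₂ = 1.824; 1 − a(z₀+z₂) = 0.9653; argument = 1.7535 → 1.75; α₂ = 0.9599; rank = 480; θ*₍480₎ = 44.95.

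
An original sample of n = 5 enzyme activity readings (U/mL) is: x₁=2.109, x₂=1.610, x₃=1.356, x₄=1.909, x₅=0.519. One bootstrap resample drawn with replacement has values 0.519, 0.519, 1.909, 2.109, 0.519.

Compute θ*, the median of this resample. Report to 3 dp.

Sorted: 0.519, 0.519, 0.519, 1.909, 2.109
Median = middle value = 0.519

θ* = 0.519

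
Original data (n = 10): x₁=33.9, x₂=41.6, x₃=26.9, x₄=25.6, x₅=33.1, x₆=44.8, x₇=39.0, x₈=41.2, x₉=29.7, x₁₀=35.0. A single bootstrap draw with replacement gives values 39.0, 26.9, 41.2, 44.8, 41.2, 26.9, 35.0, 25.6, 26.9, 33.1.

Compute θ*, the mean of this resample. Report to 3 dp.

θ* = 34.060

Mean = (39.0 + 26.9 + 41.2 + 44.8 + 41.2 + 26.9 + 35.0 + 25.6 + 26.9 + 33.1) / 10 = 340.60 / 10 = 34.060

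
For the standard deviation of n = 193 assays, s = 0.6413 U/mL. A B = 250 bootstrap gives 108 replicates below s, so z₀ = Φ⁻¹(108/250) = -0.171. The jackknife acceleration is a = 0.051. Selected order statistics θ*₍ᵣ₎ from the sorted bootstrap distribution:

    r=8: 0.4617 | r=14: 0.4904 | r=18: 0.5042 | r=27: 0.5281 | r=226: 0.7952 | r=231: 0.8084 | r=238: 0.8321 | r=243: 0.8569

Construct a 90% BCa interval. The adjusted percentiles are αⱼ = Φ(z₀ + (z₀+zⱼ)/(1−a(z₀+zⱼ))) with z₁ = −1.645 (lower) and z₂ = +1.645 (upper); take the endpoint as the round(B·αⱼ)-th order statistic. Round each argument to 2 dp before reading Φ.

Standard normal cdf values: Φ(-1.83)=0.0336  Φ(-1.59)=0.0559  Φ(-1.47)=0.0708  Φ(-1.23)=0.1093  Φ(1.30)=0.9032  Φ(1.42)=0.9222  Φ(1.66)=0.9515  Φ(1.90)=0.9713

Lower: z₀ + z₁ = -0.171 + (-1.645) = -1.816; 1 − a(z₀+z₁) = 1 − (0.051)(-1.816) = 1.0926; argument = -0.171 + (-1.816)/1.0926 = -1.8331 → -1.83.
α₁ = Φ(-1.83) = 0.0336; rank = round(250 × 0.0336) = 8; θ*₍8₎ = 0.4617.
Upper: z₀ + z₂ = 1.474; 1 − a(z₀+z₂) = 0.9248; argument = 1.4228 → 1.42; α₂ = 0.9222; rank = 231; θ*₍231₎ = 0.8084.

(0.4617, 0.8084)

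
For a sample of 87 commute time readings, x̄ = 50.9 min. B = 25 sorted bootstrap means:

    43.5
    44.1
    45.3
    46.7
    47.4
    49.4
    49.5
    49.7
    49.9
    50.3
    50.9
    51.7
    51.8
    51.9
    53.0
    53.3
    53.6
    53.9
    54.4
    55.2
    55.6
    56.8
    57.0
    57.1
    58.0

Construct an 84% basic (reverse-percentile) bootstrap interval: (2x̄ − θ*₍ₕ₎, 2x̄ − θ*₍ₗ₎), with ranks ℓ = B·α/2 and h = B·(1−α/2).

Percentile endpoints at ranks 2 and 23: θ*₍2₎ = 44.1, θ*₍23₎ = 57.0.
Basic interval reflects these around x̄:
  lower = 2 × 50.9 − 57.0 = 44.8
  upper = 2 × 50.9 − 44.1 = 57.7

(44.8, 57.7)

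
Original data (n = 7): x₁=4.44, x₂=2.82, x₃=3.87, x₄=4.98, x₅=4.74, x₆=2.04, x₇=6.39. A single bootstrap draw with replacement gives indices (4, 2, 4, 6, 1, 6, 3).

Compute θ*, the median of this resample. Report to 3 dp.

θ* = 3.870

Resample values: 4.98, 2.82, 4.98, 2.04, 4.44, 2.04, 3.87.
Sorted: 2.04, 2.04, 2.82, 3.87, 4.44, 4.98, 4.98
Median = middle value = 3.870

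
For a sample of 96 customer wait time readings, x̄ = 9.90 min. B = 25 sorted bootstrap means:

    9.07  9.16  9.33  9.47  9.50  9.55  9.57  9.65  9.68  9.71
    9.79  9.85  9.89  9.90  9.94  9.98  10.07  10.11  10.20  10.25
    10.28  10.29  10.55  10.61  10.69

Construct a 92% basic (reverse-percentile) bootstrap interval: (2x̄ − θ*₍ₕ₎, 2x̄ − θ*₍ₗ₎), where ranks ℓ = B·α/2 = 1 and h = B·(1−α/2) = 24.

Percentile endpoints at ranks 1 and 24: θ*₍1₎ = 9.07, θ*₍24₎ = 10.61.
Basic interval reflects these around x̄:
  lower = 2 × 9.90 − 10.61 = 9.19
  upper = 2 × 9.90 − 9.07 = 10.73

(9.19, 10.73)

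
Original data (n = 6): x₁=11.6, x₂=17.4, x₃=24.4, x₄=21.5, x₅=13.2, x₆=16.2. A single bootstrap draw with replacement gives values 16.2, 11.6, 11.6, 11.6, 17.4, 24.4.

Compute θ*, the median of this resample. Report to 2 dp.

θ* = 13.90

Sorted: 11.6, 11.6, 11.6, 16.2, 17.4, 24.4
Median = average of the two middle values = 13.90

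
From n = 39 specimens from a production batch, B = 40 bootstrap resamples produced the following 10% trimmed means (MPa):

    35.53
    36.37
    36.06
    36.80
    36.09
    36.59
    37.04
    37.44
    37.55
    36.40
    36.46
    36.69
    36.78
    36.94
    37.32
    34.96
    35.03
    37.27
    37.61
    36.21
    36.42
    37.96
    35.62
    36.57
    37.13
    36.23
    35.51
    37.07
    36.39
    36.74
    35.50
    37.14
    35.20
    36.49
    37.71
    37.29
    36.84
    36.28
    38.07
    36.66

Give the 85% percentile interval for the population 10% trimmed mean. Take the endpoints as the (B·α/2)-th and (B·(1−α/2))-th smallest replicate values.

Sorted replicates: 34.96, 35.03, 35.20, 35.50, 35.51, 35.53, 35.62, 36.06, 36.09, 36.21, 36.23, 36.28, 36.37, 36.39, 36.40, 36.42, 36.46, 36.49, 36.57, 36.59, 36.66, 36.69, 36.74, 36.78, 36.80, 36.84, 36.94, 37.04, 37.07, 37.13, 37.14, 37.27, 37.29, 37.32, 37.44, 37.55, 37.61, 37.71, 37.96, 38.07
α = 0.15; lower rank = 40 × 0.075 = 3; upper rank = 40 × 0.925 = 37.
The 3rd smallest replicate is 35.20; the 37th is 37.61.

(35.20, 37.61)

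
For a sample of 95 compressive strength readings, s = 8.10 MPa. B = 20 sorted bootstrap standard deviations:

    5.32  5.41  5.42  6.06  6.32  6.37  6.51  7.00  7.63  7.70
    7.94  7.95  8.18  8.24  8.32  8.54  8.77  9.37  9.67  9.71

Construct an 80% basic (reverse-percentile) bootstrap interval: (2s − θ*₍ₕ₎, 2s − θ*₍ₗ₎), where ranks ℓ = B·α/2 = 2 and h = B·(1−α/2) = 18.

(6.83, 10.79)

Percentile endpoints at ranks 2 and 18: θ*₍2₎ = 5.41, θ*₍18₎ = 9.37.
Basic interval reflects these around s:
  lower = 2 × 8.10 − 9.37 = 6.83
  upper = 2 × 8.10 − 5.41 = 10.79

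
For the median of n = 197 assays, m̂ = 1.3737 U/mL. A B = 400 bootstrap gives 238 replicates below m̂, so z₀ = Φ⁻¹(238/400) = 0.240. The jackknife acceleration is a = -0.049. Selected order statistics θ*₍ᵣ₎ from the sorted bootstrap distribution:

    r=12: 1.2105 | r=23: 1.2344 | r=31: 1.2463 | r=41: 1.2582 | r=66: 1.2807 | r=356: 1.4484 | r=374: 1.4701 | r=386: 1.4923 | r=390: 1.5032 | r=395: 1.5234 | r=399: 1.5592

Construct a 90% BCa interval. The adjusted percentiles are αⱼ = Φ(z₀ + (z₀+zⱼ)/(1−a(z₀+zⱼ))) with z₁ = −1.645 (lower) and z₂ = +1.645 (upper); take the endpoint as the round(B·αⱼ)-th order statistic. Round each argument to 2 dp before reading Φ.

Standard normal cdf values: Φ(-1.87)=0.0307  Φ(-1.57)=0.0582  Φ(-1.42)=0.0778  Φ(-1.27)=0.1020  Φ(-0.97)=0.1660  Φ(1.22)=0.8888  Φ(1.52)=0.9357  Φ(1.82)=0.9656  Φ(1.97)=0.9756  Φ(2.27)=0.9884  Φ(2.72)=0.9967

Lower: z₀ + z₁ = 0.240 + (-1.645) = -1.405; 1 − a(z₀+z₁) = 1 − (-0.049)(-1.405) = 0.9312; argument = 0.240 + (-1.405)/0.9312 = -1.2689 → -1.27.
α₁ = Φ(-1.27) = 0.1020; rank = round(400 × 0.1020) = 41; θ*₍41₎ = 1.2582.
Upper: z₀ + z₂ = 1.885; 1 − a(z₀+z₂) = 1.0924; argument = 1.9656 → 1.97; α₂ = 0.9756; rank = 390; θ*₍390₎ = 1.5032.

(1.2582, 1.5032)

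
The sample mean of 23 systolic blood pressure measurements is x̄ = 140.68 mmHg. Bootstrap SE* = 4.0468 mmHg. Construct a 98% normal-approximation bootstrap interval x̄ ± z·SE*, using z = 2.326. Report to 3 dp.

(131.267, 150.093)

Margin = 2.326 × 4.0468 = 9.4129
Interval: 140.68 ± 9.4129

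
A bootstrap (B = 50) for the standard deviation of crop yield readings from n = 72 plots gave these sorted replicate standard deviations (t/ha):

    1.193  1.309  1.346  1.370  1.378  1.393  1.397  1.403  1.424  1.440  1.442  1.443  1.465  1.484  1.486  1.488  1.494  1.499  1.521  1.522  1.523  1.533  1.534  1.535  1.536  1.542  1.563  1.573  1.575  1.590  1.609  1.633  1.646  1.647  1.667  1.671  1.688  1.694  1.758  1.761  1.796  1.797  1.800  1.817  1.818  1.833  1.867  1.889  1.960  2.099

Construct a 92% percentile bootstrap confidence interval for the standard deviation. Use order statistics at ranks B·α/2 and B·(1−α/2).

α = 0.08; lower rank = 50 × 0.040 = 2; upper rank = 50 × 0.960 = 48.
The 2nd smallest replicate is 1.309; the 48th is 1.889.

(1.309, 1.889)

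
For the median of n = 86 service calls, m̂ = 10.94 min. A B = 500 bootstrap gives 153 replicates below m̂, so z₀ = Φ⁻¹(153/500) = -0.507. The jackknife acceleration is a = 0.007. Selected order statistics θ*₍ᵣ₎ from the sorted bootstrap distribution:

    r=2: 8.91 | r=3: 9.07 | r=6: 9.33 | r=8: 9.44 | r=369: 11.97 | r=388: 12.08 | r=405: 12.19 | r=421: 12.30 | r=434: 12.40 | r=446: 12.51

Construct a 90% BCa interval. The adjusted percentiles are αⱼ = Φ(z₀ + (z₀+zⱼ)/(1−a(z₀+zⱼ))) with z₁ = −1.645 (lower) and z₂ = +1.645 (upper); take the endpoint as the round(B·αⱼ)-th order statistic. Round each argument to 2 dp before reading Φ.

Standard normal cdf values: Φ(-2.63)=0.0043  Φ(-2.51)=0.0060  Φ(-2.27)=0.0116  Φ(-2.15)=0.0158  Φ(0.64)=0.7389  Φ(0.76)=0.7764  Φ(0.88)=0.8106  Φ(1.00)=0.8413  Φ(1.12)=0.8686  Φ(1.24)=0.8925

Lower: z₀ + z₁ = -0.507 + (-1.645) = -2.152; 1 − a(z₀+z₁) = 1 − (0.007)(-2.152) = 1.0151; argument = -0.507 + (-2.152)/1.0151 = -2.6271 → -2.63.
α₁ = Φ(-2.63) = 0.0043; rank = round(500 × 0.0043) = 2; θ*₍2₎ = 8.91.
Upper: z₀ + z₂ = 1.138; 1 − a(z₀+z₂) = 0.9920; argument = 0.6401 → 0.64; α₂ = 0.7389; rank = 369; θ*₍369₎ = 11.97.

(8.91, 11.97)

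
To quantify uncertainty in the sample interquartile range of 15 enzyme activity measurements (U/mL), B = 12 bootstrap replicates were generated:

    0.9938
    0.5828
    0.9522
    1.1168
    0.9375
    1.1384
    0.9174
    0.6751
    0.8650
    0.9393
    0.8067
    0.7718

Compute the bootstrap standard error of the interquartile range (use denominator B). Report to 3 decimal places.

Bootstrap SE is the standard deviation of the 12 replicate interquartile ranges.
Mean of replicates: (0.9938 + 0.5828 + 0.9522 + 1.1168 + 0.9375 + 1.1384 + 0.9174 + 0.6751 + 0.8650 + 0.9393 + 0.8067 + 0.7718) / 12 = 10.69680 / 12 = 0.89140
Sum of squared deviations: (+0.10240)² + (−0.30860)² + (+0.06080)² + (+0.22540)² + (+0.04610)² + (+0.24700)² + (+0.02600)² + (−0.21630)² + (−0.02640)² + (+0.04790)² + (−0.08470)² + (−0.11960)² = 0.29529
Variance = 0.29529 / 12 = 0.02461
SE* = √0.02461

SE* = 0.157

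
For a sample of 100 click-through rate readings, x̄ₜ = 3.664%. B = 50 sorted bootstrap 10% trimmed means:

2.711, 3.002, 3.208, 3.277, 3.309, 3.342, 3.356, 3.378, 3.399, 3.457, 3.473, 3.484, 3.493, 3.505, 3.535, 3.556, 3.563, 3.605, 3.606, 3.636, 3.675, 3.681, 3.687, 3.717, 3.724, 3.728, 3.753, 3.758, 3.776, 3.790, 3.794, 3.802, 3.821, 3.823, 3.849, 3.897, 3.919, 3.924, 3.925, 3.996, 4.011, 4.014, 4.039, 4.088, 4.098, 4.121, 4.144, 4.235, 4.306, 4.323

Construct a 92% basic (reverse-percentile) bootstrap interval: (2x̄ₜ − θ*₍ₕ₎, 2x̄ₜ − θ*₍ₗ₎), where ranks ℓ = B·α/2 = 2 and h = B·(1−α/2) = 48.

Percentile endpoints at ranks 2 and 48: θ*₍2₎ = 3.002, θ*₍48₎ = 4.235.
Basic interval reflects these around x̄ₜ:
  lower = 2 × 3.664 − 4.235 = 3.093
  upper = 2 × 3.664 − 3.002 = 4.326

(3.093, 4.326)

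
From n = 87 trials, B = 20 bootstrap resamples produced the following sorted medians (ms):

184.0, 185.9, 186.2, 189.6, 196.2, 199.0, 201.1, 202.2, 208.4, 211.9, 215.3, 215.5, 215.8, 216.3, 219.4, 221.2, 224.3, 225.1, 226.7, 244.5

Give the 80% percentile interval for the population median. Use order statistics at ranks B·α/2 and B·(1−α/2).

α = 0.20; lower rank = 20 × 0.100 = 2; upper rank = 20 × 0.900 = 18.
The 2nd smallest replicate is 185.9; the 18th is 225.1.

(185.9, 225.1)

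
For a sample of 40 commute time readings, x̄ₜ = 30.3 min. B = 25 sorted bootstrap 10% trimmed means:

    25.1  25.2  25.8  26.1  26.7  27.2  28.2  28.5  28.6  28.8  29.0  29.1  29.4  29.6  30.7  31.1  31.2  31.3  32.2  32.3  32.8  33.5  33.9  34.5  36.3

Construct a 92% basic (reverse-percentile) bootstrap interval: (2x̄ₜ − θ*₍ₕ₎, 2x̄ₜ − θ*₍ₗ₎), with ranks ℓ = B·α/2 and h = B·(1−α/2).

(26.1, 35.5)

Percentile endpoints at ranks 1 and 24: θ*₍1₎ = 25.1, θ*₍24₎ = 34.5.
Basic interval reflects these around x̄ₜ:
  lower = 2 × 30.3 − 34.5 = 26.1
  upper = 2 × 30.3 − 25.1 = 35.5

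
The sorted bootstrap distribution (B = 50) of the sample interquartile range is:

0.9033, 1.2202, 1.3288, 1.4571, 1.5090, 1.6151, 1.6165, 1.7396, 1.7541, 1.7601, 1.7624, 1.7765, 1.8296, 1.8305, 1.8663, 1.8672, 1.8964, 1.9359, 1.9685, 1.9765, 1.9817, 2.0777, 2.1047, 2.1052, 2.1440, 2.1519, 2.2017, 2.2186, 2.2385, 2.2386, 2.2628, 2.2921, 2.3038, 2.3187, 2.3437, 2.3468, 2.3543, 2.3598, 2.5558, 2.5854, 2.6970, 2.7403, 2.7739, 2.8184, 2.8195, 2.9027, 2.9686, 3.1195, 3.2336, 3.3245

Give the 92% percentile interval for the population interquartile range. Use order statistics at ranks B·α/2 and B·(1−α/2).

α = 0.08; lower rank = 50 × 0.040 = 2; upper rank = 50 × 0.960 = 48.
The 2nd smallest replicate is 1.2202; the 48th is 3.1195.

(1.2202, 3.1195)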